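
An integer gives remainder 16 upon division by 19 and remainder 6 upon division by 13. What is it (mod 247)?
M = 19 × 13 = 247. M₁ = 13, y₁ ≡ 3 (mod 19). M₂ = 19, y₂ ≡ 11 (mod 13). m = 16×13×3 + 6×19×11 ≡ 149 (mod 247). The smallest positive such number is 149.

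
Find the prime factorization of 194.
2 × 97

Divide by primes starting from smallest:
194 ÷ 2 = 97
97 ÷ 97 = 1

194 = 2 × 97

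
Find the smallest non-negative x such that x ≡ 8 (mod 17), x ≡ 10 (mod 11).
76

Using the Chinese Remainder Theorem:
M = product of moduli = 187
For equation 1: M_1 = 11, 11 ≡ 11 (mod 17), inverse of 11 mod 17 is 14 (check: 11 × 14 = 154 ≡ 1 (mod 17))
For equation 2: M_2 = 17, 17 ≡ 6 (mod 11), inverse of 17 mod 11 is 2 (check: 6 × 2 = 12 ≡ 1 (mod 11))
Combine: x ≡ Σ r_i×M_i×(M_i⁻¹ mod m_i) = 8×11×14 + 10×17×2 = 1232 + 340 = 1572
1572 mod 187 = 76
x ≡ 76 (mod 187)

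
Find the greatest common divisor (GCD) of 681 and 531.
3

Using the Euclidean algorithm:
681 = 1 × 531 + 150
531 = 3 × 150 + 81
150 = 1 × 81 + 69
81 = 1 × 69 + 12
69 = 5 × 12 + 9
12 = 1 × 9 + 3
9 = 3 × 3 + 0

GCD(681, 531) = 3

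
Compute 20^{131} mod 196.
104

Using successive squaring:
Binary expansion of 131: 10000011
Powers of 20 mod 196 (each is the square of the previous):
  20^1 ≡ 20 (mod 196)
  20^2 ≡ 20² = 400 ≡ 8 (mod 196)
  20^4 ≡ 8² = 64 ≡ 64 (mod 196)
  20^8 ≡ 64² = 4096 ≡ 176 (mod 196)
  20^16 ≡ 176² = 30976 ≡ 8 (mod 196)
  20^32 ≡ 8² = 64 ≡ 64 (mod 196)
  20^64 ≡ 64² = 4096 ≡ 176 (mod 196)
  20^128 ≡ 176² = 30976 ≡ 8 (mod 196)
131 = 128 + 2 + 1, so 20^131 = 20^128 × 20^2 × 20^1 ≡ 8 × 8 × 20 (mod 196)
Multiplying step by step:
  8 × 8 = 64 ≡ 64 (mod 196)
  64 × 20 = 1280 ≡ 104 (mod 196)
Result: 20^131 ≡ 104 (mod 196)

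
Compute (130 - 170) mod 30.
20

(130 - 170) = -40
-40 mod 30 = 20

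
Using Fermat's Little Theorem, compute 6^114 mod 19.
By Fermat: 6^{18} ≡ 1 (mod 19). 114 = 6×18 + 6. So 6^{114} ≡ 6^{6} ≡ 11 (mod 19)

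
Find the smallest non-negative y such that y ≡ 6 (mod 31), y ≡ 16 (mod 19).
130

Using the Chinese Remainder Theorem:
M = product of moduli = 589
For equation 1: M_1 = 19, 19 ≡ 19 (mod 31), inverse of 19 mod 31 is 18 (check: 19 × 18 = 342 ≡ 1 (mod 31))
For equation 2: M_2 = 31, 31 ≡ 12 (mod 19), inverse of 31 mod 19 is 8 (check: 12 × 8 = 96 ≡ 1 (mod 19))
Combine: y ≡ Σ r_i×M_i×(M_i⁻¹ mod m_i) = 6×19×18 + 16×31×8 = 2052 + 3968 = 6020
6020 mod 589 = 130
y ≡ 130 (mod 589)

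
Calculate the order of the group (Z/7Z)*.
6

Prime factorization: 7 = 7
Using the formula φ(n) = n × Π(1 - 1/p) for each prime factor p:
φ(7) = 7 × (1 - 1/7)
φ(7) = 6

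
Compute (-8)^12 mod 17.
Using repeated squaring. (-8) ≡ 9 (mod 17). 12 = 8 + 4 (binary 1100). Repeated squaring mod 17: 9^1 ≡ 9; 9^2 ≡ 9² = 81 ≡ 13; 9^4 ≡ 13² = 169 ≡ 16; 9^8 ≡ 16² = 256 ≡ 1. Multiply: (-8)^12 ≡ 9^8 × 9^4 ≡ 1 × 16 (mod 17): 1 × 16 = 16 ≡ 16. So (-8)^12 ≡ 16 (mod 17).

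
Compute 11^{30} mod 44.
33

Using successive squaring:
Binary expansion of 30: 11110
Powers of 11 mod 44 (each is the square of the previous):
  11^1 ≡ 11 (mod 44)
  11^2 ≡ 11² = 121 ≡ 33 (mod 44)
  11^4 ≡ 33² = 1089 ≡ 33 (mod 44)
  11^8 ≡ 33² = 1089 ≡ 33 (mod 44)
  11^16 ≡ 33² = 1089 ≡ 33 (mod 44)
30 = 16 + 8 + 4 + 2, so 11^30 = 11^16 × 11^8 × 11^4 × 11^2 ≡ 33 × 33 × 33 × 33 (mod 44)
Multiplying step by step:
  33 × 33 = 1089 ≡ 33 (mod 44)
  33 × 33 = 1089 ≡ 33 (mod 44)
  33 × 33 = 1089 ≡ 33 (mod 44)
Result: 11^30 ≡ 33 (mod 44)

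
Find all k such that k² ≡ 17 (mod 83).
The square roots of 17 mod 83 are 10 and 73. Verify: 10² = 100 ≡ 17 (mod 83)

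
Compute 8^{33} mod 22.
6

Using successive squaring:
Binary expansion of 33: 100001
Powers of 8 mod 22 (each is the square of the previous):
  8^1 ≡ 8 (mod 22)
  8^2 ≡ 8² = 64 ≡ 20 (mod 22)
  8^4 ≡ 20² = 400 ≡ 4 (mod 22)
  8^8 ≡ 4² = 16 ≡ 16 (mod 22)
  8^16 ≡ 16² = 256 ≡ 14 (mod 22)
  8^32 ≡ 14² = 196 ≡ 20 (mod 22)
33 = 32 + 1, so 8^33 = 8^32 × 8^1 ≡ 20 × 8 (mod 22)
Multiplying step by step:
  20 × 8 = 160 ≡ 6 (mod 22)
Result: 8^33 ≡ 6 (mod 22)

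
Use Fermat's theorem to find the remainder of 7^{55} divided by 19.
7

By Fermat's Little Theorem, a^(p-1) ≡ 1 (mod p) for prime p and gcd(a, p) = 1
Here p = 19, so 7^18 ≡ 1 (mod 19)
We can reduce the exponent: 55 mod 18 = 1
So 7^55 ≡ 7^1 (mod 19)
Computing: 7^1 mod 19 = 7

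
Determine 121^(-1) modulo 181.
121^(-1) ≡ 3 (mod 181). Verification: 121 × 3 = 363 ≡ 1 (mod 181)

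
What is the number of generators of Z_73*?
Number of primitive roots mod 73 = φ(72) = 24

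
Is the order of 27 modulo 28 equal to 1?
No, the actual order is 2, not 1.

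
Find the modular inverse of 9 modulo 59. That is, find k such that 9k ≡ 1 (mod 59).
46

Using Extended Euclidean Algorithm:
gcd(9, 59) = 1
Bezout coefficients: 9 × -13 + 59 × 2 = 1
So 9 × -13 ≡ 1 (mod 59)
The inverse is -13 mod 59 = 46
Verification: 9 × 46 = 414 = 7 × 59 + 1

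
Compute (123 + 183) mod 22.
20

(123 + 183) = 306
306 mod 22 = 20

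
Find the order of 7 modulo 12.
Powers of 7 mod 12: 7^1≡7, 7^2≡1. Order = 2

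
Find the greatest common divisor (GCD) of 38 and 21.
1

Using the Euclidean algorithm:
38 = 1 × 21 + 17
21 = 1 × 17 + 4
17 = 4 × 4 + 1
4 = 4 × 1 + 0

GCD(38, 21) = 1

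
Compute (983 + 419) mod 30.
22

(983 + 419) = 1402
1402 mod 30 = 22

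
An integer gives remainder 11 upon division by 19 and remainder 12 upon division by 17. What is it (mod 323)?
M = 19 × 17 = 323. M₁ = 17, y₁ ≡ 9 (mod 19). M₂ = 19, y₂ ≡ 9 (mod 17). z = 11×17×9 + 12×19×9 ≡ 182 (mod 323). The smallest positive such number is 182.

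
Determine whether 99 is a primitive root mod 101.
p - 1 = 100 has prime divisors 2, 5. Check 99^(100/q) mod 101 for each: 99^(100/2) = 99^50 ≡ 100, 99^(100/5) = 99^20 ≡ 95 (mod 101). None of these is 1, so 99 has order 100 = φ(101), so it is a primitive root mod 101.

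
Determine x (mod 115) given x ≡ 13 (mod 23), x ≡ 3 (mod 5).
13

Using the Chinese Remainder Theorem:
M = product of moduli = 115
For equation 1: M_1 = 5, 5 ≡ 5 (mod 23), inverse of 5 mod 23 is 14 (check: 5 × 14 = 70 ≡ 1 (mod 23))
For equation 2: M_2 = 23, 23 ≡ 3 (mod 5), inverse of 23 mod 5 is 2 (check: 3 × 2 = 6 ≡ 1 (mod 5))
Combine: x ≡ Σ r_i×M_i×(M_i⁻¹ mod m_i) = 13×5×14 + 3×23×2 = 910 + 138 = 1048
1048 mod 115 = 13
x ≡ 13 (mod 115)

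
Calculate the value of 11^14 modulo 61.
Using repeated squaring. 14 = 8 + 4 + 2 (binary 1110). Repeated squaring mod 61: 11^1 ≡ 11; 11^2 ≡ 11² = 121 ≡ 60; 11^4 ≡ 60² = 3600 ≡ 1; 11^8 ≡ 1² = 1 ≡ 1. Multiply: 11^14 = 11^8 × 11^4 × 11^2 ≡ 1 × 1 × 60 (mod 61): 1 × 1 = 1 ≡ 1; 1 × 60 = 60 ≡ 60. So 11^14 ≡ 60 (mod 61).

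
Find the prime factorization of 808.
2^3 × 101

Divide by primes starting from smallest:
808 ÷ 2 = 404
404 ÷ 2 = 202
202 ÷ 2 = 101
101 ÷ 101 = 1

808 = 2^3 × 101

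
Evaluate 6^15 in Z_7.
Using Fermat: 6^{6} ≡ 1 (mod 7). 15 ≡ 3 (mod 6). So 6^{15} ≡ 6^{3} ≡ 6 (mod 7)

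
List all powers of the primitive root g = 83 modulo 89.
g^1, g^2, ..., g^{88} mod 89: {83, 36, 51, 50, 56, 20, 58, 8, 41, 21, 52, 44, 3, 71, 19, 64, 61, 79, 60, 85, 24, 34, 63, 67, 43, 9, 35, 57, 14, 5, 59, 2, 77, 72, 13, 11, 23, 40, 27, 16, 82, 42, 15, 88, 6, 53, 38, 39, 33, 69, 31, 81, 48, 68, 37, 45, 86, 18, 70, 25, 28, 10, 29, 4, 65, 55, 26, 22, 46, 80, 54, 32, 75, 84, 30, 87, 12, 17, 76, 78, 66, 49, 62, 73, 7, 47, 74, 1}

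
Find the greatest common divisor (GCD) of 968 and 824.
8

Using the Euclidean algorithm:
968 = 1 × 824 + 144
824 = 5 × 144 + 104
144 = 1 × 104 + 40
104 = 2 × 40 + 24
40 = 1 × 24 + 16
24 = 1 × 16 + 8
16 = 2 × 8 + 0

GCD(968, 824) = 8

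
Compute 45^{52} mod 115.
70

Using successive squaring:
Binary expansion of 52: 110100
Powers of 45 mod 115 (each is the square of the previous):
  45^1 ≡ 45 (mod 115)
  45^2 ≡ 45² = 2025 ≡ 70 (mod 115)
  45^4 ≡ 70² = 4900 ≡ 70 (mod 115)
  45^8 ≡ 70² = 4900 ≡ 70 (mod 115)
  45^16 ≡ 70² = 4900 ≡ 70 (mod 115)
  45^32 ≡ 70² = 4900 ≡ 70 (mod 115)
52 = 32 + 16 + 4, so 45^52 = 45^32 × 45^16 × 45^4 ≡ 70 × 70 × 70 (mod 115)
Multiplying step by step:
  70 × 70 = 4900 ≡ 70 (mod 115)
  70 × 70 = 4900 ≡ 70 (mod 115)
Result: 45^52 ≡ 70 (mod 115)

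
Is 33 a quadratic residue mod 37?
By Euler's criterion: 33^{18} ≡ 1 (mod 37). Since this equals 1, 33 is a QR.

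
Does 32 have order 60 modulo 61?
p - 1 = 60 has prime divisors 2, 3, 5. Check 32^(60/q) mod 61 for each: 32^(60/2) = 32^30 ≡ 60, 32^(60/3) = 32^20 ≡ 13, 32^(60/5) = 32^12 ≡ 1 (mod 61). Since 32^12 ≡ 1 (mod 61), the order of 32 divides 12 (in fact the order is 12) ≠ 60, so it is not a primitive root.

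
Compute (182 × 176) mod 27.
10

(182 × 176) = 32032
32032 mod 27 = 10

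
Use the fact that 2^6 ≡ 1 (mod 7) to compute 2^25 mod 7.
By Fermat: 2^{6} ≡ 1 (mod 7). 25 = 4×6 + 1. So 2^{25} ≡ 2^{1} ≡ 2 (mod 7)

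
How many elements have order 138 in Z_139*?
Number of primitive roots mod 139 = φ(138) = 44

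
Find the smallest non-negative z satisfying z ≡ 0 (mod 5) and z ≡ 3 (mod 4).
M = 5 × 4 = 20. M₁ = 4, y₁ ≡ 4 (mod 5). M₂ = 5, y₂ ≡ 1 (mod 4). z = 0×4×4 + 3×5×1 ≡ 15 (mod 20)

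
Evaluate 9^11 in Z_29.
Using repeated squaring. 11 = 8 + 2 + 1 (binary 1011). Repeated squaring mod 29: 9^1 ≡ 9; 9^2 ≡ 9² = 81 ≡ 23; 9^4 ≡ 23² = 529 ≡ 7; 9^8 ≡ 7² = 49 ≡ 20. Multiply: 9^11 = 9^8 × 9^2 × 9^1 ≡ 20 × 23 × 9 (mod 29): 20 × 23 = 460 ≡ 25; 25 × 9 = 225 ≡ 22. So 9^11 ≡ 22 (mod 29).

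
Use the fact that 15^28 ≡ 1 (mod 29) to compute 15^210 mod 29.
By Fermat: 15^{28} ≡ 1 (mod 29). 210 = 7×28 + 14. So 15^{210} ≡ 15^{14} ≡ 28 (mod 29)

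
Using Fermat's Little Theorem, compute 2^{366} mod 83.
31

By Fermat's Little Theorem, a^(p-1) ≡ 1 (mod p) for prime p and gcd(a, p) = 1
Here p = 83, so 2^82 ≡ 1 (mod 83)
We can reduce the exponent: 366 mod 82 = 38
So 2^366 ≡ 2^38 (mod 83)
Computing: 2^38 mod 83 = 31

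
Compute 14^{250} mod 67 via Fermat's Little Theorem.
22

By Fermat's Little Theorem, a^(p-1) ≡ 1 (mod p) for prime p and gcd(a, p) = 1
Here p = 67, so 14^66 ≡ 1 (mod 67)
We can reduce the exponent: 250 mod 66 = 52
So 14^250 ≡ 14^52 (mod 67)
Computing: 14^52 mod 67 = 22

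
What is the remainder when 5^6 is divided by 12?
6 = 4 + 2 (binary 110). Repeated squaring mod 12: 5^1 ≡ 5; 5^2 ≡ 5² = 25 ≡ 1; 5^4 ≡ 1² = 1 ≡ 1. Multiply: 5^6 = 5^4 × 5^2 ≡ 1 × 1 (mod 12): 1 × 1 = 1 ≡ 1. So 5^6 ≡ 1 (mod 12).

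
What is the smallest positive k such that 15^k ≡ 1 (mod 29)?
Powers of 15 mod 29: 15^1≡15, 15^2≡22, 15^3≡11, 15^4≡20, 15^5≡10, 15^6≡5, 15^7≡17, 15^8≡23, 15^9≡26, 15^10≡13, 15^11≡21, 15^12≡25, 15^13≡27, 15^14≡28, 15^15≡14, 15^16≡7, 15^17≡18, 15^18≡9, 15^19≡19, 15^20≡24, 15^21≡12, 15^22≡6, 15^23≡3, 15^24≡16, 15^25≡8, 15^26≡4, 15^27≡2, 15^28≡1. Order = 28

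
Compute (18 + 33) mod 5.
1

(18 + 33) = 51
51 mod 5 = 1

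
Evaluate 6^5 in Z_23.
5 = 4 + 1 (binary 101). Repeated squaring mod 23: 6^1 ≡ 6; 6^2 ≡ 6² = 36 ≡ 13; 6^4 ≡ 13² = 169 ≡ 8. Multiply: 6^5 = 6^4 × 6^1 ≡ 8 × 6 (mod 23): 8 × 6 = 48 ≡ 2. So 6^5 ≡ 2 (mod 23).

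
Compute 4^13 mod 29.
Using repeated squaring. 13 = 8 + 4 + 1 (binary 1101). Repeated squaring mod 29: 4^1 ≡ 4; 4^2 ≡ 4² = 16 ≡ 16; 4^4 ≡ 16² = 256 ≡ 24; 4^8 ≡ 24² = 576 ≡ 25. Multiply: 4^13 = 4^8 × 4^4 × 4^1 ≡ 25 × 24 × 4 (mod 29): 25 × 24 = 600 ≡ 20; 20 × 4 = 80 ≡ 22. So 4^13 ≡ 22 (mod 29).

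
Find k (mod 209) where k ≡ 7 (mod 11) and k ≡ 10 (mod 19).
M = 11 × 19 = 209. M₁ = 19, y₁ ≡ 7 (mod 11). M₂ = 11, y₂ ≡ 7 (mod 19). k = 7×19×7 + 10×11×7 ≡ 29 (mod 209)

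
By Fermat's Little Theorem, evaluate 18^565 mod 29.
By Fermat: 18^{28} ≡ 1 (mod 29). 565 ≡ 5 (mod 28). So 18^{565} ≡ 18^{5} ≡ 15 (mod 29)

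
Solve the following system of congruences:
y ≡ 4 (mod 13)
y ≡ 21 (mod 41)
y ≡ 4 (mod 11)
1005

Using the Chinese Remainder Theorem:
M = product of moduli = 5863
For equation 1: M_1 = 451, 451 ≡ 9 (mod 13), inverse of 451 mod 13 is 3 (check: 9 × 3 = 27 ≡ 1 (mod 13))
For equation 2: M_2 = 143, 143 ≡ 20 (mod 41), inverse of 143 mod 41 is 39 (check: 20 × 39 = 780 ≡ 1 (mod 41))
For equation 3: M_3 = 533, 533 ≡ 5 (mod 11), inverse of 533 mod 11 is 9 (check: 5 × 9 = 45 ≡ 1 (mod 11))
Combine: y ≡ Σ r_i×M_i×(M_i⁻¹ mod m_i) = 4×451×3 + 21×143×39 + 4×533×9 = 5412 + 117117 + 19188 = 141717
141717 mod 5863 = 1005
y ≡ 1005 (mod 5863)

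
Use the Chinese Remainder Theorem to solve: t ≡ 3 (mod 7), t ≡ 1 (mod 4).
M = 7 × 4 = 28. M₁ = 4, y₁ ≡ 2 (mod 7). M₂ = 7, y₂ ≡ 3 (mod 4). t = 3×4×2 + 1×7×3 ≡ 17 (mod 28)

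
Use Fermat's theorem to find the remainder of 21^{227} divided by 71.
13

By Fermat's Little Theorem, a^(p-1) ≡ 1 (mod p) for prime p and gcd(a, p) = 1
Here p = 71, so 21^70 ≡ 1 (mod 71)
We can reduce the exponent: 227 mod 70 = 17
So 21^227 ≡ 21^17 (mod 71)
Computing: 21^17 mod 71 = 13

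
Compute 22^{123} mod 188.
124

Using successive squaring:
Binary expansion of 123: 1111011
Powers of 22 mod 188 (each is the square of the previous):
  22^1 ≡ 22 (mod 188)
  22^2 ≡ 22² = 484 ≡ 108 (mod 188)
  22^4 ≡ 108² = 11664 ≡ 8 (mod 188)
  22^8 ≡ 8² = 64 ≡ 64 (mod 188)
  22^16 ≡ 64² = 4096 ≡ 148 (mod 188)
  22^32 ≡ 148² = 21904 ≡ 96 (mod 188)
  22^64 ≡ 96² = 9216 ≡ 4 (mod 188)
123 = 64 + 32 + 16 + 8 + 2 + 1, so 22^123 = 22^64 × 22^32 × 22^16 × 22^8 × 22^2 × 22^1 ≡ 4 × 96 × 148 × 64 × 108 × 22 (mod 188)
Multiplying step by step:
  4 × 96 = 384 ≡ 8 (mod 188)
  8 × 148 = 1184 ≡ 56 (mod 188)
  56 × 64 = 3584 ≡ 12 (mod 188)
  12 × 108 = 1296 ≡ 168 (mod 188)
  168 × 22 = 3696 ≡ 124 (mod 188)
Result: 22^123 ≡ 124 (mod 188)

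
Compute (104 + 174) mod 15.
8

(104 + 174) = 278
278 mod 15 = 8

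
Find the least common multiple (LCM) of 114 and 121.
13794

First find GCD(114, 121) using the Euclidean algorithm:
114 = 0 × 121 + 114
121 = 1 × 114 + 7
114 = 16 × 7 + 2
7 = 3 × 2 + 1
2 = 2 × 1 + 0
GCD(114, 121) = 1

LCM formula: LCM(a, b) = (a × b) / GCD(a, b)
LCM(114, 121) = (114 × 121) / 1
LCM(114, 121) = 13794 / 1
LCM(114, 121) = 13794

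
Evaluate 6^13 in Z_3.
Using repeated squaring. 6 ≡ 0 (mod 3). 13 = 8 + 4 + 1 (binary 1101). Repeated squaring mod 3: 0^1 ≡ 0; 0^2 ≡ 0² = 0 ≡ 0; 0^4 ≡ 0² = 0 ≡ 0; 0^8 ≡ 0² = 0 ≡ 0. Multiply: 6^13 ≡ 0^8 × 0^4 × 0^1 ≡ 0 × 0 × 0 (mod 3): 0 × 0 = 0 ≡ 0; 0 × 0 = 0 ≡ 0. So 6^13 ≡ 0 (mod 3).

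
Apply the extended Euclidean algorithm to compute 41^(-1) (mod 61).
Extended GCD: 41(3) + 61(-2) = 1. So 41^(-1) ≡ 3 ≡ 3 (mod 61). Verify: 41 × 3 = 123 ≡ 1 (mod 61)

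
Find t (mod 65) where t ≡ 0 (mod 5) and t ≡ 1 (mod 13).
M = 5 × 13 = 65. M₁ = 13, y₁ ≡ 2 (mod 5). M₂ = 5, y₂ ≡ 8 (mod 13). t = 0×13×2 + 1×5×8 ≡ 40 (mod 65)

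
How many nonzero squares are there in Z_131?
For prime 131, there are (p-1)/2 = (131-1)/2 = 65 quadratic residues (excluding 0).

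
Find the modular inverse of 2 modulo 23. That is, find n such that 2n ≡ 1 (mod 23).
12

Using Extended Euclidean Algorithm:
gcd(2, 23) = 1
Bezout coefficients: 2 × -11 + 23 × 1 = 1
So 2 × -11 ≡ 1 (mod 23)
The inverse is -11 mod 23 = 12
Verification: 2 × 12 = 24 = 1 × 23 + 1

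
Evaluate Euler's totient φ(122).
60

Prime factorization: 122 = 2 × 61
Using the formula φ(n) = n × Π(1 - 1/p) for each prime factor p:
φ(122) = 122 × (1 - 1/2) × (1 - 1/61)
φ(122) = 60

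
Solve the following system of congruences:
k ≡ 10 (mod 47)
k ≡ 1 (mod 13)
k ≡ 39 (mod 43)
15003

Using the Chinese Remainder Theorem:
M = product of moduli = 26273
For equation 1: M_1 = 559, 559 ≡ 42 (mod 47), inverse of 559 mod 47 is 28 (check: 42 × 28 = 1176 ≡ 1 (mod 47))
For equation 2: M_2 = 2021, 2021 ≡ 6 (mod 13), inverse of 2021 mod 13 is 11 (check: 6 × 11 = 66 ≡ 1 (mod 13))
For equation 3: M_3 = 611, 611 ≡ 9 (mod 43), inverse of 611 mod 43 is 24 (check: 9 × 24 = 216 ≡ 1 (mod 43))
Combine: k ≡ Σ r_i×M_i×(M_i⁻¹ mod m_i) = 10×559×28 + 1×2021×11 + 39×611×24 = 156520 + 22231 + 571896 = 750647
750647 mod 26273 = 15003
k ≡ 15003 (mod 26273)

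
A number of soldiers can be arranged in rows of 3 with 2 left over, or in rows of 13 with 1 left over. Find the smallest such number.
M = 3 × 13 = 39. M₁ = 13, y₁ ≡ 1 (mod 3). M₂ = 3, y₂ ≡ 9 (mod 13). r = 2×13×1 + 1×3×9 ≡ 14 (mod 39). The smallest positive such number is 14.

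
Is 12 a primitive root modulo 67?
Yes

To verify, check if 12^(66/q) ≢ 1 (mod 67) for each prime divisor q of 66
Divisors of 66 = 66: [1, 2, 3, 6, 11, 22, 33, 66]
  12^(66/11) = 12^6 ≡ 62 (mod 67)
  12^(66/2) = 12^33 ≡ 66 (mod 67)
  12^(66/3) = 12^22 ≡ 29 (mod 67)
Conclusion: 12 is a primitive root modulo 67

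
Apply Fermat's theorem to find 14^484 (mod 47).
By Fermat: 14^{46} ≡ 1 (mod 47). 484 ≡ 24 (mod 46). So 14^{484} ≡ 14^{24} ≡ 14 (mod 47)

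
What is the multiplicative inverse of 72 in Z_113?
11

Using Extended Euclidean Algorithm:
gcd(72, 113) = 1
Bezout coefficients: 72 × 11 + 113 × -7 = 1
So 72 × 11 ≡ 1 (mod 113)
The inverse is 11 mod 113 = 11
Verification: 72 × 11 = 792 = 7 × 113 + 1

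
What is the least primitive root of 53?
2

A primitive root g modulo p has order p-1 = 52
Prime divisors of 52: [2, 13]
g is a primitive root iff g^(52/q) ≢ 1 (mod 53) for each prime divisor q
Testing small values:
  g = 2: 2^26 ≡ 52, 2^4 ≡ 16 (mod 53) → none is 1, primitive root!
The smallest primitive root is 2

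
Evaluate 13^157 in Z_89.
Using Fermat: 13^{88} ≡ 1 (mod 89). 157 ≡ 69 (mod 88). So 13^{157} ≡ 13^{69} ≡ 27 (mod 89)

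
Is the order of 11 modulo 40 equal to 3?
No, the actual order is 2, not 3.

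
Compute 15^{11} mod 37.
19

Using successive squaring:
Binary expansion of 11: 1011
Powers of 15 mod 37 (each is the square of the previous):
  15^1 ≡ 15 (mod 37)
  15^2 ≡ 15² = 225 ≡ 3 (mod 37)
  15^4 ≡ 3² = 9 ≡ 9 (mod 37)
  15^8 ≡ 9² = 81 ≡ 7 (mod 37)
11 = 8 + 2 + 1, so 15^11 = 15^8 × 15^2 × 15^1 ≡ 7 × 3 × 15 (mod 37)
Multiplying step by step:
  7 × 3 = 21 ≡ 21 (mod 37)
  21 × 15 = 315 ≡ 19 (mod 37)
Result: 15^11 ≡ 19 (mod 37)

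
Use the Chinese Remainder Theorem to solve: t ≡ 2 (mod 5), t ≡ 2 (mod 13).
M = 5 × 13 = 65. M₁ = 13, y₁ ≡ 2 (mod 5). M₂ = 5, y₂ ≡ 8 (mod 13). t = 2×13×2 + 2×5×8 ≡ 2 (mod 65)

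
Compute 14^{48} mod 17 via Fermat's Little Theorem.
1

By Fermat's Little Theorem, a^(p-1) ≡ 1 (mod p) for prime p and gcd(a, p) = 1
Here p = 17, so 14^16 ≡ 1 (mod 17)
We can reduce the exponent: 48 mod 16 = 0
So 14^48 ≡ 14^0 (mod 17)
Computing: 14^0 mod 17 = 1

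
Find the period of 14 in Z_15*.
Powers of 14 mod 15: 14^1≡14, 14^2≡1. Order = 2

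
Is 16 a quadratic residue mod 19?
By Euler's criterion: 16^{9} ≡ 1 (mod 19). Since this equals 1, 16 is a QR.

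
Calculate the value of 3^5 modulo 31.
5 = 4 + 1 (binary 101). Repeated squaring mod 31: 3^1 ≡ 3; 3^2 ≡ 3² = 9 ≡ 9; 3^4 ≡ 9² = 81 ≡ 19. Multiply: 3^5 = 3^4 × 3^1 ≡ 19 × 3 (mod 31): 19 × 3 = 57 ≡ 26. So 3^5 ≡ 26 (mod 31).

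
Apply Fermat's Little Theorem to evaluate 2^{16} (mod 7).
2

By Fermat's Little Theorem, a^(p-1) ≡ 1 (mod p) for prime p and gcd(a, p) = 1
Here p = 7, so 2^6 ≡ 1 (mod 7)
We can reduce the exponent: 16 mod 6 = 4
So 2^16 ≡ 2^4 (mod 7)
Computing: 2^4 mod 7 = 2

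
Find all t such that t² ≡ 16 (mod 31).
The square roots of 16 mod 31 are 4 and 27. Verify: 4² = 16 ≡ 16 (mod 31)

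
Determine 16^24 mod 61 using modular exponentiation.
Using repeated squaring. 24 = 16 + 8 (binary 11000). Repeated squaring mod 61: 16^1 ≡ 16; 16^2 ≡ 16² = 256 ≡ 12; 16^4 ≡ 12² = 144 ≡ 22; 16^8 ≡ 22² = 484 ≡ 57; 16^16 ≡ 57² = 3249 ≡ 16. Multiply: 16^24 = 16^16 × 16^8 ≡ 16 × 57 (mod 61): 16 × 57 = 912 ≡ 58. So 16^24 ≡ 58 (mod 61).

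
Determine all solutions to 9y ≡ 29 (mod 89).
23

Since gcd(9, 89) = 1 divides 29, a solution exists.
Multiply both sides by the inverse of 9 mod 89:
  9^(-1) mod 89 = 10
  x ≡ 10 × 29 ≡ 290 ≡ 23 (mod 89)
Verification: 9 × 23 = 207 = 2 × 89 + 29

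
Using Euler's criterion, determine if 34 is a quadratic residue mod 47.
By Euler's criterion: 34^{23} ≡ 1 (mod 47). Since this equals 1, 34 is a QR.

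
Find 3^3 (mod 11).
3 = 2 + 1 (binary 11). Repeated squaring mod 11: 3^1 ≡ 3; 3^2 ≡ 3² = 9 ≡ 9. Multiply: 3^3 = 3^2 × 3^1 ≡ 9 × 3 (mod 11): 9 × 3 = 27 ≡ 5. So 3^3 ≡ 5 (mod 11).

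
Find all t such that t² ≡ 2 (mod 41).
The square roots of 2 mod 41 are 17 and 24. Verify: 17² = 289 ≡ 2 (mod 41)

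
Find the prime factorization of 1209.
3 × 13 × 31

Divide by primes starting from smallest:
1209 ÷ 3 = 403
403 ÷ 13 = 31
31 ÷ 31 = 1

1209 = 3 × 13 × 31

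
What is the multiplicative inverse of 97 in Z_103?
17

Using Extended Euclidean Algorithm:
gcd(97, 103) = 1
Bezout coefficients: 97 × 17 + 103 × -16 = 1
So 97 × 17 ≡ 1 (mod 103)
The inverse is 17 mod 103 = 17
Verification: 97 × 17 = 1649 = 16 × 103 + 1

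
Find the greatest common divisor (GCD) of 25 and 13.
1

Using the Euclidean algorithm:
25 = 1 × 13 + 12
13 = 1 × 12 + 1
12 = 12 × 1 + 0

GCD(25, 13) = 1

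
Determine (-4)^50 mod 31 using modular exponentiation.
Using Fermat: (-4)^{30} ≡ 1 (mod 31). 50 ≡ 20 (mod 30). So (-4)^{50} ≡ (-4)^{20} ≡ 1 (mod 31)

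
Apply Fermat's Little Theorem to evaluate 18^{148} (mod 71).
24

By Fermat's Little Theorem, a^(p-1) ≡ 1 (mod p) for prime p and gcd(a, p) = 1
Here p = 71, so 18^70 ≡ 1 (mod 71)
We can reduce the exponent: 148 mod 70 = 8
So 18^148 ≡ 18^8 (mod 71)
Computing: 18^8 mod 71 = 24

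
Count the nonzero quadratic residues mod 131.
For prime 131, there are (p-1)/2 = (131-1)/2 = 65 quadratic residues (excluding 0).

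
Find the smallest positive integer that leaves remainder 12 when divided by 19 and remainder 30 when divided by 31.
M = 19 × 31 = 589. M₁ = 31, y₁ ≡ 8 (mod 19). M₂ = 19, y₂ ≡ 18 (mod 31). r = 12×31×8 + 30×19×18 ≡ 278 (mod 589). The smallest positive such number is 278.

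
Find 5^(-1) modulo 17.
7

Using Extended Euclidean Algorithm:
gcd(5, 17) = 1
Bezout coefficients: 5 × 7 + 17 × -2 = 1
So 5 × 7 ≡ 1 (mod 17)
The inverse is 7 mod 17 = 7
Verification: 5 × 7 = 35 = 2 × 17 + 1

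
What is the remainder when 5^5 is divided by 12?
5 = 4 + 1 (binary 101). Repeated squaring mod 12: 5^1 ≡ 5; 5^2 ≡ 5² = 25 ≡ 1; 5^4 ≡ 1² = 1 ≡ 1. Multiply: 5^5 = 5^4 × 5^1 ≡ 1 × 5 (mod 12): 1 × 5 = 5 ≡ 5. So 5^5 ≡ 5 (mod 12).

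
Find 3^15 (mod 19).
Using repeated squaring. 15 = 8 + 4 + 2 + 1 (binary 1111). Repeated squaring mod 19: 3^1 ≡ 3; 3^2 ≡ 3² = 9 ≡ 9; 3^4 ≡ 9² = 81 ≡ 5; 3^8 ≡ 5² = 25 ≡ 6. Multiply: 3^15 = 3^8 × 3^4 × 3^2 × 3^1 ≡ 6 × 5 × 9 × 3 (mod 19): 6 × 5 = 30 ≡ 11; 11 × 9 = 99 ≡ 4; 4 × 3 = 12 ≡ 12. So 3^15 ≡ 12 (mod 19).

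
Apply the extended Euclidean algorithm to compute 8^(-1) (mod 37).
Extended GCD: 8(14) + 37(-3) = 1. So 8^(-1) ≡ 14 ≡ 14 (mod 37). Verify: 8 × 14 = 112 ≡ 1 (mod 37)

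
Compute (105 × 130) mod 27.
15

(105 × 130) = 13650
13650 mod 27 = 15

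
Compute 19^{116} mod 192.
145

Using successive squaring:
Binary expansion of 116: 1110100
Powers of 19 mod 192 (each is the square of the previous):
  19^1 ≡ 19 (mod 192)
  19^2 ≡ 19² = 361 ≡ 169 (mod 192)
  19^4 ≡ 169² = 28561 ≡ 145 (mod 192)
  19^8 ≡ 145² = 21025 ≡ 97 (mod 192)
  19^16 ≡ 97² = 9409 ≡ 1 (mod 192)
  19^32 ≡ 1² = 1 ≡ 1 (mod 192)
  19^64 ≡ 1² = 1 ≡ 1 (mod 192)
116 = 64 + 32 + 16 + 4, so 19^116 = 19^64 × 19^32 × 19^16 × 19^4 ≡ 1 × 1 × 1 × 145 (mod 192)
Multiplying step by step:
  1 × 1 = 1 ≡ 1 (mod 192)
  1 × 1 = 1 ≡ 1 (mod 192)
  1 × 145 = 145 ≡ 145 (mod 192)
Result: 19^116 ≡ 145 (mod 192)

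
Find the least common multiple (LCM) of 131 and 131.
131

First find GCD(131, 131) using the Euclidean algorithm:
131 = 1 × 131 + 0
GCD(131, 131) = 131

LCM formula: LCM(a, b) = (a × b) / GCD(a, b)
LCM(131, 131) = (131 × 131) / 131
LCM(131, 131) = 17161 / 131
LCM(131, 131) = 131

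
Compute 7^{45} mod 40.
7

Using successive squaring:
Binary expansion of 45: 101101
Powers of 7 mod 40 (each is the square of the previous):
  7^1 ≡ 7 (mod 40)
  7^2 ≡ 7² = 49 ≡ 9 (mod 40)
  7^4 ≡ 9² = 81 ≡ 1 (mod 40)
  7^8 ≡ 1² = 1 ≡ 1 (mod 40)
  7^16 ≡ 1² = 1 ≡ 1 (mod 40)
  7^32 ≡ 1² = 1 ≡ 1 (mod 40)
45 = 32 + 8 + 4 + 1, so 7^45 = 7^32 × 7^8 × 7^4 × 7^1 ≡ 1 × 1 × 1 × 7 (mod 40)
Multiplying step by step:
  1 × 1 = 1 ≡ 1 (mod 40)
  1 × 1 = 1 ≡ 1 (mod 40)
  1 × 7 = 7 ≡ 7 (mod 40)
Result: 7^45 ≡ 7 (mod 40)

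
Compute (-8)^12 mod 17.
Using repeated squaring. (-8) ≡ 9 (mod 17). 12 = 8 + 4 (binary 1100). Repeated squaring mod 17: 9^1 ≡ 9; 9^2 ≡ 9² = 81 ≡ 13; 9^4 ≡ 13² = 169 ≡ 16; 9^8 ≡ 16² = 256 ≡ 1. Multiply: (-8)^12 ≡ 9^8 × 9^4 ≡ 1 × 16 (mod 17): 1 × 16 = 16 ≡ 16. So (-8)^12 ≡ 16 (mod 17).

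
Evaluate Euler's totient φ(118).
58

Prime factorization: 118 = 2 × 59
Using the formula φ(n) = n × Π(1 - 1/p) for each prime factor p:
φ(118) = 118 × (1 - 1/2) × (1 - 1/59)
φ(118) = 58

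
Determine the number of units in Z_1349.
1260

Prime factorization: 1349 = 19 × 71
Using the formula φ(n) = n × Π(1 - 1/p) for each prime factor p:
φ(1349) = 1349 × (1 - 1/19) × (1 - 1/71)
φ(1349) = 1260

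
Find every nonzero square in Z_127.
QRs mod 127: {1, 2, 4, 8, 9, 11, 13, 15, 16, 17, 18, 19, 21, 22, 25, 26, 30, 31, 32, 34, 35, 36, 37, 38, 41, 42, 44, 47, 49, 50, 52, 60, 61, 62, 64, 68, 69, 70, 71, 72, 73, 74, 76, 79, 81, 82, 84, 87, 88, 94, 98, 99, 100, 103, 104, 107, 113, 115, 117, 120, 121, 122, 124}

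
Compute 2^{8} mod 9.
4

Using successive squaring:
Binary expansion of 8: 1000
Powers of 2 mod 9 (each is the square of the previous):
  2^1 ≡ 2 (mod 9)
  2^2 ≡ 2² = 4 ≡ 4 (mod 9)
  2^4 ≡ 4² = 16 ≡ 7 (mod 9)
  2^8 ≡ 7² = 49 ≡ 4 (mod 9)
8 is a power of 2, so 2^8 is the last square: ≡ 4 (mod 9)
Result: 2^8 ≡ 4 (mod 9)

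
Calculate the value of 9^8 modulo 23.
8 = 8 (binary 1000). Repeated squaring mod 23: 9^1 ≡ 9; 9^2 ≡ 9² = 81 ≡ 12; 9^4 ≡ 12² = 144 ≡ 6; 9^8 ≡ 6² = 36 ≡ 13. So 9^8 ≡ 13 (mod 23).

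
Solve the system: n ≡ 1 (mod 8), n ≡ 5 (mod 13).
M = 8 × 13 = 104. M₁ = 13, y₁ ≡ 5 (mod 8). M₂ = 8, y₂ ≡ 5 (mod 13). n = 1×13×5 + 5×8×5 ≡ 57 (mod 104)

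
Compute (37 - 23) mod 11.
3

(37 - 23) = 14
14 mod 11 = 3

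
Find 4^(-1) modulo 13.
10

Using Extended Euclidean Algorithm:
gcd(4, 13) = 1
Bezout coefficients: 4 × -3 + 13 × 1 = 1
So 4 × -3 ≡ 1 (mod 13)
The inverse is -3 mod 13 = 10
Verification: 4 × 10 = 40 = 3 × 13 + 1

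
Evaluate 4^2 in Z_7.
2 = 2 (binary 10). Repeated squaring mod 7: 4^1 ≡ 4; 4^2 ≡ 4² = 16 ≡ 2. So 4^2 ≡ 2 (mod 7).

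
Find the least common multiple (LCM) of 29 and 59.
1711

First find GCD(29, 59) using the Euclidean algorithm:
29 = 0 × 59 + 29
59 = 2 × 29 + 1
29 = 29 × 1 + 0
GCD(29, 59) = 1

LCM formula: LCM(a, b) = (a × b) / GCD(a, b)
LCM(29, 59) = (29 × 59) / 1
LCM(29, 59) = 1711 / 1
LCM(29, 59) = 1711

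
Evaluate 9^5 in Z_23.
5 = 4 + 1 (binary 101). Repeated squaring mod 23: 9^1 ≡ 9; 9^2 ≡ 9² = 81 ≡ 12; 9^4 ≡ 12² = 144 ≡ 6. Multiply: 9^5 = 9^4 × 9^1 ≡ 6 × 9 (mod 23): 6 × 9 = 54 ≡ 8. So 9^5 ≡ 8 (mod 23).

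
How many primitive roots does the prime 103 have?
Number of primitive roots mod 103 = φ(102) = 32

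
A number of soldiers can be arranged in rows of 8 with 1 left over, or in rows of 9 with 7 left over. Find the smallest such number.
M = 8 × 9 = 72. M₁ = 9, y₁ ≡ 1 (mod 8). M₂ = 8, y₂ ≡ 8 (mod 9). x = 1×9×1 + 7×8×8 ≡ 25 (mod 72). The smallest positive such number is 25.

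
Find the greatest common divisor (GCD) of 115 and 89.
1

Using the Euclidean algorithm:
115 = 1 × 89 + 26
89 = 3 × 26 + 11
26 = 2 × 11 + 4
11 = 2 × 4 + 3
4 = 1 × 3 + 1
3 = 3 × 1 + 0

GCD(115, 89) = 1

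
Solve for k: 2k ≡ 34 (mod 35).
17

Since gcd(2, 35) = 1 divides 34, a solution exists.
Multiply both sides by the inverse of 2 mod 35:
  2^(-1) mod 35 = 18
  x ≡ 18 × 34 ≡ 612 ≡ 17 (mod 35)
Verification: 2 × 17 = 34 = 0 × 35 + 34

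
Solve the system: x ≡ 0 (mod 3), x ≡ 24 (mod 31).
M = 3 × 31 = 93. M₁ = 31, y₁ ≡ 1 (mod 3). M₂ = 3, y₂ ≡ 21 (mod 31). x = 0×31×1 + 24×3×21 ≡ 24 (mod 93)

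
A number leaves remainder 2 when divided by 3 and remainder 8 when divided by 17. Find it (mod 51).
M = 3 × 17 = 51. M₁ = 17, y₁ ≡ 2 (mod 3). M₂ = 3, y₂ ≡ 6 (mod 17). y = 2×17×2 + 8×3×6 ≡ 8 (mod 51)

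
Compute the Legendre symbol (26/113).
(26/113) = 26^{56} mod 113 = 1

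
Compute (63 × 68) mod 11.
5

(63 × 68) = 4284
4284 mod 11 = 5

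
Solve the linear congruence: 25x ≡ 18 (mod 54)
18

Since gcd(25, 54) = 1 divides 18, a solution exists.
Multiply both sides by the inverse of 25 mod 54:
  25^(-1) mod 54 = 13
  x ≡ 13 × 18 ≡ 234 ≡ 18 (mod 54)
Verification: 25 × 18 = 450 = 8 × 54 + 18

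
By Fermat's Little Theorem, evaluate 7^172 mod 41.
By Fermat: 7^{40} ≡ 1 (mod 41). 172 = 4×40 + 12. So 7^{172} ≡ 7^{12} ≡ 31 (mod 41)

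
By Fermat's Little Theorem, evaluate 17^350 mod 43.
By Fermat: 17^{42} ≡ 1 (mod 43). 350 = 8×42 + 14. So 17^{350} ≡ 17^{14} ≡ 6 (mod 43)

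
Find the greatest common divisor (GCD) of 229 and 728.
1

Using the Euclidean algorithm:
229 = 0 × 728 + 229
728 = 3 × 229 + 41
229 = 5 × 41 + 24
41 = 1 × 24 + 17
24 = 1 × 17 + 7
17 = 2 × 7 + 3
7 = 2 × 3 + 1
3 = 3 × 1 + 0

GCD(229, 728) = 1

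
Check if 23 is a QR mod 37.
By Euler's criterion: 23^{18} ≡ 36 (mod 37). Since this equals -1 (≡ 36), 23 is not a QR.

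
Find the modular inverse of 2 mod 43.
2^(-1) ≡ 22 (mod 43). Verification: 2 × 22 = 44 ≡ 1 (mod 43)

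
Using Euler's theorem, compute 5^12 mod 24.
By Euler: 5^{8} ≡ 1 (mod 24) since gcd(5, 24) = 1. 12 = 1×8 + 4. So 5^{12} ≡ 5^{4} ≡ 1 (mod 24)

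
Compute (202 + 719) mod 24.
9

(202 + 719) = 921
921 mod 24 = 9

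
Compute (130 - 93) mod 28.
9

(130 - 93) = 37
37 mod 28 = 9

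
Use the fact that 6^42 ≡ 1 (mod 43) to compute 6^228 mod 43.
By Fermat: 6^{42} ≡ 1 (mod 43). 228 ≡ 18 (mod 42). So 6^{228} ≡ 6^{18} ≡ 1 (mod 43)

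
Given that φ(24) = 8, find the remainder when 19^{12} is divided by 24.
By Euler: 19^{8} ≡ 1 (mod 24) since gcd(19, 24) = 1. 12 = 1×8 + 4. So 19^{12} ≡ 19^{4} ≡ 1 (mod 24)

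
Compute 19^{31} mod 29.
15

Using successive squaring:
Binary expansion of 31: 11111
Powers of 19 mod 29 (each is the square of the previous):
  19^1 ≡ 19 (mod 29)
  19^2 ≡ 19² = 361 ≡ 13 (mod 29)
  19^4 ≡ 13² = 169 ≡ 24 (mod 29)
  19^8 ≡ 24² = 576 ≡ 25 (mod 29)
  19^16 ≡ 25² = 625 ≡ 16 (mod 29)
31 = 16 + 8 + 4 + 2 + 1, so 19^31 = 19^16 × 19^8 × 19^4 × 19^2 × 19^1 ≡ 16 × 25 × 24 × 13 × 19 (mod 29)
Multiplying step by step:
  16 × 25 = 400 ≡ 23 (mod 29)
  23 × 24 = 552 ≡ 1 (mod 29)
  1 × 13 = 13 ≡ 13 (mod 29)
  13 × 19 = 247 ≡ 15 (mod 29)
Result: 19^31 ≡ 15 (mod 29)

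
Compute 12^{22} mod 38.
26

Using successive squaring:
Binary expansion of 22: 10110
Powers of 12 mod 38 (each is the square of the previous):
  12^1 ≡ 12 (mod 38)
  12^2 ≡ 12² = 144 ≡ 30 (mod 38)
  12^4 ≡ 30² = 900 ≡ 26 (mod 38)
  12^8 ≡ 26² = 676 ≡ 30 (mod 38)
  12^16 ≡ 30² = 900 ≡ 26 (mod 38)
22 = 16 + 4 + 2, so 12^22 = 12^16 × 12^4 × 12^2 ≡ 26 × 26 × 30 (mod 38)
Multiplying step by step:
  26 × 26 = 676 ≡ 30 (mod 38)
  30 × 30 = 900 ≡ 26 (mod 38)
Result: 12^22 ≡ 26 (mod 38)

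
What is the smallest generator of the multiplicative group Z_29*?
p - 1 = 28 has prime divisors 2, 7. h is a primitive root mod 29 iff h^(28/q) ≢ 1 (mod 29) for each such q.
h = 2: 2^14 ≡ 28, 2^4 ≡ 16 (mod 29); none is 1, so 2 has order 28 and is a primitive root.
The smallest primitive root mod 29 is g = 2.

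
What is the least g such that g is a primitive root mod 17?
p - 1 = 16 has prime divisors 2. h is a primitive root mod 17 iff h^(16/q) ≢ 1 (mod 17) for each such q.
h = 2: 2^8 ≡ 1 (mod 17); 2^8 ≡ 1, so not a primitive root.
h = 3: 3^8 ≡ 16 (mod 17); none is 1, so 3 has order 16 and is a primitive root.
The smallest primitive root mod 17 is g = 3.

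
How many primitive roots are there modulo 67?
20

The number of primitive roots modulo p is φ(p-1) = φ(66)
φ(66) = 20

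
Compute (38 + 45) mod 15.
8

(38 + 45) = 83
83 mod 15 = 8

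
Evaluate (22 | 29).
(22/29) = 22^{14} mod 29 = 1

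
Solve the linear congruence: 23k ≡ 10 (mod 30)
20

Since gcd(23, 30) = 1 divides 10, a solution exists.
Multiply both sides by the inverse of 23 mod 30:
  23^(-1) mod 30 = 17
  x ≡ 17 × 10 ≡ 170 ≡ 20 (mod 30)
Verification: 23 × 20 = 460 = 15 × 30 + 10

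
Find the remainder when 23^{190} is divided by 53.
By Fermat: 23^{52} ≡ 1 (mod 53). 190 = 3×52 + 34. So 23^{190} ≡ 23^{34} ≡ 52 (mod 53)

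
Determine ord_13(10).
Powers of 10 mod 13: 10^1≡10, 10^2≡9, 10^3≡12, 10^4≡3, 10^5≡4, 10^6≡1. Order = 6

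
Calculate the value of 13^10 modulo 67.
10 = 8 + 2 (binary 1010). Repeated squaring mod 67: 13^1 ≡ 13; 13^2 ≡ 13² = 169 ≡ 35; 13^4 ≡ 35² = 1225 ≡ 19; 13^8 ≡ 19² = 361 ≡ 26. Multiply: 13^10 = 13^8 × 13^2 ≡ 26 × 35 (mod 67): 26 × 35 = 910 ≡ 39. So 13^10 ≡ 39 (mod 67).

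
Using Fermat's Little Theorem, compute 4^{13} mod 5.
4

By Fermat's Little Theorem, a^(p-1) ≡ 1 (mod p) for prime p and gcd(a, p) = 1
Here p = 5, so 4^4 ≡ 1 (mod 5)
We can reduce the exponent: 13 mod 4 = 1
So 4^13 ≡ 4^1 (mod 5)
Computing: 4^1 mod 5 = 4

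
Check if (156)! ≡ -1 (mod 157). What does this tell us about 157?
(156)! mod 157 = 156. Since this equals -1 (mod 157), Wilson confirms 157 is prime.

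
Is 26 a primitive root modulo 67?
No

To verify, check if 26^(66/q) ≢ 1 (mod 67) for each prime divisor q of 66
Divisors of 66 = 66: [1, 2, 3, 6, 11, 22, 33, 66]
  26^(66/11) = 26^6 ≡ 15 (mod 67)
  26^(66/2) = 26^33 ≡ 1 (mod 67)
  26^(66/3) = 26^22 ≡ 29 (mod 67)
Conclusion: 26 is not a primitive root modulo 67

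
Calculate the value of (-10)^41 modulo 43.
Using repeated squaring. (-10) ≡ 33 (mod 43). 41 = 32 + 8 + 1 (binary 101001). Repeated squaring mod 43: 33^1 ≡ 33; 33^2 ≡ 33² = 1089 ≡ 14; 33^4 ≡ 14² = 196 ≡ 24; 33^8 ≡ 24² = 576 ≡ 17; 33^16 ≡ 17² = 289 ≡ 31; 33^32 ≡ 31² = 961 ≡ 15. Multiply: (-10)^41 ≡ 33^32 × 33^8 × 33^1 ≡ 15 × 17 × 33 (mod 43): 15 × 17 = 255 ≡ 40; 40 × 33 = 1320 ≡ 30. So (-10)^41 ≡ 30 (mod 43).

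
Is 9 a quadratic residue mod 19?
By Euler's criterion: 9^{9} ≡ 1 (mod 19). Since this equals 1, 9 is a QR.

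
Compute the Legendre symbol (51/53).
(51/53) = 51^{26} mod 53 = -1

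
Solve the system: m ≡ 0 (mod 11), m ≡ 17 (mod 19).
M = 11 × 19 = 209. M₁ = 19, y₁ ≡ 7 (mod 11). M₂ = 11, y₂ ≡ 7 (mod 19). m = 0×19×7 + 17×11×7 ≡ 55 (mod 209)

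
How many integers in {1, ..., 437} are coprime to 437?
396

Prime factorization: 437 = 19 × 23
Using the formula φ(n) = n × Π(1 - 1/p) for each prime factor p:
φ(437) = 437 × (1 - 1/19) × (1 - 1/23)
φ(437) = 396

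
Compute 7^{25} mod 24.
7

Using successive squaring:
Binary expansion of 25: 11001
Powers of 7 mod 24 (each is the square of the previous):
  7^1 ≡ 7 (mod 24)
  7^2 ≡ 7² = 49 ≡ 1 (mod 24)
  7^4 ≡ 1² = 1 ≡ 1 (mod 24)
  7^8 ≡ 1² = 1 ≡ 1 (mod 24)
  7^16 ≡ 1² = 1 ≡ 1 (mod 24)
25 = 16 + 8 + 1, so 7^25 = 7^16 × 7^8 × 7^1 ≡ 1 × 1 × 7 (mod 24)
Multiplying step by step:
  1 × 1 = 1 ≡ 1 (mod 24)
  1 × 7 = 7 ≡ 7 (mod 24)
Result: 7^25 ≡ 7 (mod 24)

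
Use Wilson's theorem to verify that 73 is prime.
(72)! mod 73 = 72. Since this equals -1 (mod 73), Wilson confirms 73 is prime.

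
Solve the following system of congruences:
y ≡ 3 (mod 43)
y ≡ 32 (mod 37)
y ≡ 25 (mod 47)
6840

Using the Chinese Remainder Theorem:
M = product of moduli = 74777
For equation 1: M_1 = 1739, 1739 ≡ 19 (mod 43), inverse of 1739 mod 43 is 34 (check: 19 × 34 = 646 ≡ 1 (mod 43))
For equation 2: M_2 = 2021, 2021 ≡ 23 (mod 37), inverse of 2021 mod 37 is 29 (check: 23 × 29 = 667 ≡ 1 (mod 37))
For equation 3: M_3 = 1591, 1591 ≡ 40 (mod 47), inverse of 1591 mod 47 is 20 (check: 40 × 20 = 800 ≡ 1 (mod 47))
Combine: y ≡ Σ r_i×M_i×(M_i⁻¹ mod m_i) = 3×1739×34 + 32×2021×29 + 25×1591×20 = 177378 + 1875488 + 795500 = 2848366
2848366 mod 74777 = 6840
y ≡ 6840 (mod 74777)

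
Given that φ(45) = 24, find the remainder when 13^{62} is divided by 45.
By Euler: 13^{24} ≡ 1 (mod 45) since gcd(13, 45) = 1. 62 = 2×24 + 14. So 13^{62} ≡ 13^{14} ≡ 34 (mod 45)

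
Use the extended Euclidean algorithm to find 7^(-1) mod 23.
Extended GCD: 7(10) + 23(-3) = 1. So 7^(-1) ≡ 10 ≡ 10 (mod 23). Verify: 7 × 10 = 70 ≡ 1 (mod 23)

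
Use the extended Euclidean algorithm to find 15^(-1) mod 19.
Extended GCD: 15(-5) + 19(4) = 1. So 15^(-1) ≡ 14 ≡ 14 (mod 19). Verify: 15 × 14 = 210 ≡ 1 (mod 19)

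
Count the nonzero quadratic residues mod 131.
For prime 131, there are (p-1)/2 = (131-1)/2 = 65 quadratic residues (excluding 0).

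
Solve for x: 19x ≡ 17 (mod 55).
53

Since gcd(19, 55) = 1 divides 17, a solution exists.
Multiply both sides by the inverse of 19 mod 55:
  19^(-1) mod 55 = 29
  x ≡ 29 × 17 ≡ 493 ≡ 53 (mod 55)
Verification: 19 × 53 = 1007 = 18 × 55 + 17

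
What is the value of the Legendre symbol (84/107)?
(84/107) = 84^{53} mod 107 = -1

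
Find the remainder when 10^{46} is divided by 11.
By Fermat: 10^{10} ≡ 1 (mod 11). 46 = 4×10 + 6. So 10^{46} ≡ 10^{6} ≡ 1 (mod 11)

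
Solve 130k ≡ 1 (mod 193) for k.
130^(-1) ≡ 49 (mod 193). Verification: 130 × 49 = 6370 ≡ 1 (mod 193)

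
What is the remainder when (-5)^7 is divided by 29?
(-5) ≡ 24 (mod 29). 7 = 4 + 2 + 1 (binary 111). Repeated squaring mod 29: 24^1 ≡ 24; 24^2 ≡ 24² = 576 ≡ 25; 24^4 ≡ 25² = 625 ≡ 16. Multiply: (-5)^7 ≡ 24^4 × 24^2 × 24^1 ≡ 16 × 25 × 24 (mod 29): 16 × 25 = 400 ≡ 23; 23 × 24 = 552 ≡ 1. So (-5)^7 ≡ 1 (mod 29).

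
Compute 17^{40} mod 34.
17

Using successive squaring:
Binary expansion of 40: 101000
Powers of 17 mod 34 (each is the square of the previous):
  17^1 ≡ 17 (mod 34)
  17^2 ≡ 17² = 289 ≡ 17 (mod 34)
  17^4 ≡ 17² = 289 ≡ 17 (mod 34)
  17^8 ≡ 17² = 289 ≡ 17 (mod 34)
  17^16 ≡ 17² = 289 ≡ 17 (mod 34)
  17^32 ≡ 17² = 289 ≡ 17 (mod 34)
40 = 32 + 8, so 17^40 = 17^32 × 17^8 ≡ 17 × 17 (mod 34)
Multiplying step by step:
  17 × 17 = 289 ≡ 17 (mod 34)
Result: 17^40 ≡ 17 (mod 34)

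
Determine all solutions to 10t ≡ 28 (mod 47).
31

Since gcd(10, 47) = 1 divides 28, a solution exists.
Multiply both sides by the inverse of 10 mod 47:
  10^(-1) mod 47 = 33
  x ≡ 33 × 28 ≡ 924 ≡ 31 (mod 47)
Verification: 10 × 31 = 310 = 6 × 47 + 28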